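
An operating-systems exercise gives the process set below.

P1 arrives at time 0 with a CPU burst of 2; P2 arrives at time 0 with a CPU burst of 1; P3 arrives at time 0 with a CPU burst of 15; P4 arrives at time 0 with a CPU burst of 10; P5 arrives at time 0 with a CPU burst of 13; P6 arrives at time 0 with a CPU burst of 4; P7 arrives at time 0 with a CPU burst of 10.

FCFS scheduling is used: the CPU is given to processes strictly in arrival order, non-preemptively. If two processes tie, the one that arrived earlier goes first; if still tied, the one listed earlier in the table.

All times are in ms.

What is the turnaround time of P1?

Schedule: | P1 0-2 | P2 2-3 | P3 3-18 | P4 18-28 | P5 28-41 | P6 41-45 | P7 45-55 |
Completion: P1=2  P2=3  P3=18  P4=28  P5=41  P6=45  P7=55
Turnaround (C−A): P1=2  P2=3  P3=18  P4=28  P5=41  P6=45  P7=55
Turnaround(P1) = completion − arrival = 2 − 0 = 2

2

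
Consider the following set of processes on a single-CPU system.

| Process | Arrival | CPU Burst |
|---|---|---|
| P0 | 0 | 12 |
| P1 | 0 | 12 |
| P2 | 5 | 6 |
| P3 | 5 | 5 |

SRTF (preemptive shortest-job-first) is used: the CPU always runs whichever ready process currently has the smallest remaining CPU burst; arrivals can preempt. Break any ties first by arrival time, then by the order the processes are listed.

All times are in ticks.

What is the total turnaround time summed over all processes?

Gantt: | P0 0-5 | P3 5-10 | P2 10-16 | P0 16-23 | P1 23-35 |
Completion: P0=23  P1=35  P2=16  P3=10
Turnaround = completion − arrival: P0=23, P1=35, P2=11, P3=5
Total turnaround = 23 + 35 + 11 + 5 = 74

74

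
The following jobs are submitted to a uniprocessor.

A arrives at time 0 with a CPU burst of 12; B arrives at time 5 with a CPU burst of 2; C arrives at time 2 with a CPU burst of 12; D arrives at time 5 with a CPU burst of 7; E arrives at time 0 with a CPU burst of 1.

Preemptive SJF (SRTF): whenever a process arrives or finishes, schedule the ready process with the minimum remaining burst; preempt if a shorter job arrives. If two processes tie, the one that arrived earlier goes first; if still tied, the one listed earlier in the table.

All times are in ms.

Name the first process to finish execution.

Gantt: | E 0-1 | A 1-5 | B 5-7 | D 7-14 | A 14-22 | C 22-34 |
Completion: A=22  B=7  C=34  D=14  E=1
Finish order: E → B → D → A → C

E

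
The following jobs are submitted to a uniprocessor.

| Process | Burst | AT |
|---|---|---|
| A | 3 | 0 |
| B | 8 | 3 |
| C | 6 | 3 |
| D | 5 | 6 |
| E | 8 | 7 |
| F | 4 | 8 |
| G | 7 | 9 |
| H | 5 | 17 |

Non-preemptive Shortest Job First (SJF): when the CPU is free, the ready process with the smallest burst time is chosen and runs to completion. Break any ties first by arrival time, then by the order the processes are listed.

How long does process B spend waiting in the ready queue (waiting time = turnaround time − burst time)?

27

Gantt: | A 0-3 | C 3-9 | F 9-13 | D 13-18 | H 18-23 | G 23-30 | B 30-38 | E 38-46 |
Completion: A=3  B=38  C=9  D=18  E=46  F=13  G=30  H=23
Waiting(B) = turnaround − burst = 35 − 8 = 27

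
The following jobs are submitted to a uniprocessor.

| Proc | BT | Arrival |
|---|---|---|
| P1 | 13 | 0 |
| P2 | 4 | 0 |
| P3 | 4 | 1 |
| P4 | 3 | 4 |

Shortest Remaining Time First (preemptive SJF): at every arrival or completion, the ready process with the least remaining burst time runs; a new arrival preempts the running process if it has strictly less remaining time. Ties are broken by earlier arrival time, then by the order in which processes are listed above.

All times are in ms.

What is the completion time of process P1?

Schedule: | P2 0-4 | P4 4-7 | P3 7-11 | P1 11-24 |
Completion: P1=24  P2=4  P3=11  P4=7
Turnaround (C−A): P1=24  P2=4  P3=10  P4=3

24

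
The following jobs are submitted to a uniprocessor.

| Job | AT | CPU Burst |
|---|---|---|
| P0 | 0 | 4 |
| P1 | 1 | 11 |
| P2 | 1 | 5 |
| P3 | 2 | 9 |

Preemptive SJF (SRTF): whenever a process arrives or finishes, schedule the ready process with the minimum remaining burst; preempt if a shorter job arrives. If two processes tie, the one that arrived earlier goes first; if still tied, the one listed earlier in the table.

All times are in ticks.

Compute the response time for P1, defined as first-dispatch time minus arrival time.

17

Timeline: | P0 0-4 | P2 4-9 | P3 9-18 | P1 18-29 |
Completion: P0=4  P1=29  P2=9  P3=18
Response(P1) = first start − arrival = 18 − 1 = 17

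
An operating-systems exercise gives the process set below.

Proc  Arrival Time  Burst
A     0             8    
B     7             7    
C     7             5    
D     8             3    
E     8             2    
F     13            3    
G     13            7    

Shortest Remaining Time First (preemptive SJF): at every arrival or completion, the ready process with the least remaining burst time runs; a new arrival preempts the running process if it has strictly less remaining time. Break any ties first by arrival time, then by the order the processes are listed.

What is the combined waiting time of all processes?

Timeline: | A 0-8 | E 8-10 | D 10-13 | F 13-16 | C 16-21 | B 21-28 | G 28-35 |
Completion: A=8  B=28  C=21  D=13  E=10  F=16  G=35
Turnaround (C−A): A=8  B=21  C=14  D=5  E=2  F=3  G=22
Waiting = turnaround − burst: A=0, B=14, C=9, D=2, E=0, F=0, G=15
Total waiting = 0 + 14 + 9 + 2 + 0 + 0 + 15 = 40

40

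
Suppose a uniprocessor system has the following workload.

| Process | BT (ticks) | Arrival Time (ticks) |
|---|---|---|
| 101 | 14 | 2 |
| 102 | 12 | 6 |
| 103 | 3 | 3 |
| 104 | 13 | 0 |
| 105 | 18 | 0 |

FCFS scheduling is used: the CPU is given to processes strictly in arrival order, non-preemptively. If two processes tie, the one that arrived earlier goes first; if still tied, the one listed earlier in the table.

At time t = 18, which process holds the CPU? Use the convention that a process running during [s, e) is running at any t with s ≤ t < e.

Schedule: | 104 0-13 | 105 13-31 | 101 31-45 | 103 45-48 | 102 48-60 |
Completion: 101=45  102=60  103=48  104=13  105=31
Turnaround (C−A): 101=43  102=54  103=45  104=13  105=31

105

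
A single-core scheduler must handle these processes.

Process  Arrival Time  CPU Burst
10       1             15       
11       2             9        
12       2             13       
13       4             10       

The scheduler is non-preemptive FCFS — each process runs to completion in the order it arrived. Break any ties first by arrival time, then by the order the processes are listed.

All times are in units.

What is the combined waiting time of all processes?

71

Gantt: | idle 0-1 | 10 1-16 | 11 16-25 | 12 25-38 | 13 38-48 |
Completion: 10=16  11=25  12=38  13=48
Turnaround (C−A): 10=15  11=23  12=36  13=44
Waiting = turnaround − burst: 10=0, 11=14, 12=23, 13=34
Total waiting = 0 + 14 + 23 + 34 = 71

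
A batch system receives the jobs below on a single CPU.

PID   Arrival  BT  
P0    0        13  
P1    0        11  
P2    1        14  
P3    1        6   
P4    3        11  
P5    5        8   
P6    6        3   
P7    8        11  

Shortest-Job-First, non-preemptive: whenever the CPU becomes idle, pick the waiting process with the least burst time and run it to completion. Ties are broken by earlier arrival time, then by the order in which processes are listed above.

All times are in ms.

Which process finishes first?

P1

Timeline: | P1 0-11 | P6 11-14 | P3 14-20 | P5 20-28 | P4 28-39 | P7 39-50 | P0 50-63 | P2 63-77 |
Completion: P0=63  P1=11  P2=77  P3=20  P4=39  P5=28  P6=14  P7=50
Turnaround (C−A): P0=63  P1=11  P2=76  P3=19  P4=36  P5=23  P6=8  P7=42
Finish order: P1 → P6 → P3 → P5 → P4 → P7 → P0 → P2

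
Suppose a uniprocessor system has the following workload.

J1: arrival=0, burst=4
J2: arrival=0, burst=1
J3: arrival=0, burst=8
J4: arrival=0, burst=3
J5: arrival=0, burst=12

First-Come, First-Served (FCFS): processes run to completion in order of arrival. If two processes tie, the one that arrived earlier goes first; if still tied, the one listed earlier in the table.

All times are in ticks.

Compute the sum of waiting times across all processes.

38

Timeline: | J1 0-4 | J2 4-5 | J3 5-13 | J4 13-16 | J5 16-28 |
Completion: J1=4  J2=5  J3=13  J4=16  J5=28
Waiting = turnaround − burst: J1=0, J2=4, J3=5, J4=13, J5=16
Total waiting = 0 + 4 + 5 + 13 + 16 = 38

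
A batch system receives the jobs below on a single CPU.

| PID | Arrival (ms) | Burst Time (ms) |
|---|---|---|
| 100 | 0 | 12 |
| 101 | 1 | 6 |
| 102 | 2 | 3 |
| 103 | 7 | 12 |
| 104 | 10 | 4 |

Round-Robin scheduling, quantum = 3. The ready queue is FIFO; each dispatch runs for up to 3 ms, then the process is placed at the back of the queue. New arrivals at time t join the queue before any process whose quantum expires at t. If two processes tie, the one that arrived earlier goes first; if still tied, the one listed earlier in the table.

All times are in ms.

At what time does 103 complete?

Schedule: | 100 0-3 | 101 3-6 | 102 6-9 | 100 9-12 | 101 12-15 | 103 15-18 | 104 18-21 | 100 21-24 | 103 24-27 | 104 27-28 | 100 28-31 | 103 31-37 |
Completion: 100=31  101=15  102=9  103=37  104=28
Turnaround (C−A): 100=31  101=14  102=7  103=30  104=18

37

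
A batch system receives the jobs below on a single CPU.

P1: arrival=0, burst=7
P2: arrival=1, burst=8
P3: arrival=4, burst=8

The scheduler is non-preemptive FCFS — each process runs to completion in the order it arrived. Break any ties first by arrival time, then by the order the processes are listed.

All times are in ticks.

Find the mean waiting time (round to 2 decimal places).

5.67

Timeline: | P1 0-7 | P2 7-15 | P3 15-23 |
Completion: P1=7  P2=15  P3=23
Waiting times: P1=0, P2=6, P3=11
Average waiting = (0+6+11) / 3 = 17/3 = 5.67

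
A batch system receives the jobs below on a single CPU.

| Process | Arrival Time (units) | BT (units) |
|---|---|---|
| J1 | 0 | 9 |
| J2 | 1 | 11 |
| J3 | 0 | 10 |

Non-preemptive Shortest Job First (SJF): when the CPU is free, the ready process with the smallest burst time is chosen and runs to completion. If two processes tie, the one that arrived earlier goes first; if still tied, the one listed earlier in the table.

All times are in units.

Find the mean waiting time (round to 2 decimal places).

Gantt: | J1 0-9 | J3 9-19 | J2 19-30 |
Completion: J1=9  J2=30  J3=19
Turnaround (C−A): J1=9  J2=29  J3=19
Waiting times: J1=0, J2=18, J3=9
Average waiting = (0+18+9) / 3 = 27/3 = 9.00

9.00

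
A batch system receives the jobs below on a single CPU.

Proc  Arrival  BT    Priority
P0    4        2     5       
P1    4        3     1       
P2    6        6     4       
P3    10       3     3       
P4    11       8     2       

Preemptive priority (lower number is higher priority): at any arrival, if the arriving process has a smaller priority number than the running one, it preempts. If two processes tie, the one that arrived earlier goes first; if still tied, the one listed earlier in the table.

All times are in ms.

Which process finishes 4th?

P2

Timeline: | idle 0-4 | P1 4-7 | P2 7-10 | P3 10-11 | P4 11-19 | P3 19-21 | P2 21-24 | P0 24-26 |
Completion: P0=26  P1=7  P2=24  P3=21  P4=19
Turnaround (C−A): P0=22  P1=3  P2=18  P3=11  P4=8
Finish order: P1 → P4 → P3 → P2 → P0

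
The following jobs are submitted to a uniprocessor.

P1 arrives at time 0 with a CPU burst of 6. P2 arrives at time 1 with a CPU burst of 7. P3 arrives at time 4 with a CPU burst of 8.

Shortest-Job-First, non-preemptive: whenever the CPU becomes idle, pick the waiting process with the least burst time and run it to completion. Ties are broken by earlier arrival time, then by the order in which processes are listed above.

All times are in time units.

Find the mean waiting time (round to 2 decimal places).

Schedule: | P1 0-6 | P2 6-13 | P3 13-21 |
Completion: P1=6  P2=13  P3=21
Turnaround (C−A): P1=6  P2=12  P3=17
Waiting times: P1=0, P2=5, P3=9
Average waiting = (0+5+9) / 3 = 14/3 = 4.67

4.67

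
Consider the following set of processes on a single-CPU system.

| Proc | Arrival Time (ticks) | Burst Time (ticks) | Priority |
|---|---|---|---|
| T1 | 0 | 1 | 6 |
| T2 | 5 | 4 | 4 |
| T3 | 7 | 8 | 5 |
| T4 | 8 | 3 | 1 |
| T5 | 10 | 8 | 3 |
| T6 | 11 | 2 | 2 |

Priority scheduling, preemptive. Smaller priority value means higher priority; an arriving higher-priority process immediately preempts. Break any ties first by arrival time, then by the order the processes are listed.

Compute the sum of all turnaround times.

57

Gantt: | T1 0-1 | idle 1-5 | T2 5-8 | T4 8-11 | T6 11-13 | T5 13-21 | T2 21-22 | T3 22-30 |
Completion: T1=1  T2=22  T3=30  T4=11  T5=21  T6=13
Turnaround (C−A): T1=1  T2=17  T3=23  T4=3  T5=11  T6=2
Turnaround = completion − arrival: T1=1, T2=17, T3=23, T4=3, T5=11, T6=2
Total turnaround = 1 + 17 + 23 + 3 + 11 + 2 = 57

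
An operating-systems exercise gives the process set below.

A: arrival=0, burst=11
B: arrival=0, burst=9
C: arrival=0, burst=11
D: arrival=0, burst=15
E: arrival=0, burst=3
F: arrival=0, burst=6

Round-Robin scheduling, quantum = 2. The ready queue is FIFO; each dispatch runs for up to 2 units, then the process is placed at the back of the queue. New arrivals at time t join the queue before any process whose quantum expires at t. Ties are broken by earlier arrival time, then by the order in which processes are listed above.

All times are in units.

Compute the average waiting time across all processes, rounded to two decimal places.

32.83

Gantt: | A 0-2 | B 2-4 | C 4-6 | D 6-8 | E 8-10 | F 10-12 | A 12-14 | B 14-16 | C 16-18 | D 18-20 | E 20-21 | F 21-23 | A 23-25 | B 25-27 | C 27-29 | D 29-31 | F 31-33 | A 33-35 | B 35-37 | C 37-39 | D 39-41 | A 41-43 | B 43-44 | C 44-46 | D 46-48 | A 48-49 | C 49-50 | D 50-55 |
Completion: A=49  B=44  C=50  D=55  E=21  F=33
Turnaround (C−A): A=49  B=44  C=50  D=55  E=21  F=33
Waiting times: A=38, B=35, C=39, D=40, E=18, F=27
Average waiting = (38+35+39+40+18+27) / 6 = 197/6 = 32.83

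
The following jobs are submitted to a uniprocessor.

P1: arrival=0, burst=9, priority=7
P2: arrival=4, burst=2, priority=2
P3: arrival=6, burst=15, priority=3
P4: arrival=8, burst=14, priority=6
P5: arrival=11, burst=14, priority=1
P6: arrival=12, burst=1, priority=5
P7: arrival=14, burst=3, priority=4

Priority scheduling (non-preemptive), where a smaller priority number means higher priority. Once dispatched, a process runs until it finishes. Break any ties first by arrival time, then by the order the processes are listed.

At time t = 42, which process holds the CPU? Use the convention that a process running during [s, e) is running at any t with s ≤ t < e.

Gantt: | P1 0-9 | P2 9-11 | P5 11-25 | P3 25-40 | P7 40-43 | P6 43-44 | P4 44-58 |
Completion: P1=9  P2=11  P3=40  P4=58  P5=25  P6=44  P7=43
Turnaround (C−A): P1=9  P2=7  P3=34  P4=50  P5=14  P6=32  P7=29

P7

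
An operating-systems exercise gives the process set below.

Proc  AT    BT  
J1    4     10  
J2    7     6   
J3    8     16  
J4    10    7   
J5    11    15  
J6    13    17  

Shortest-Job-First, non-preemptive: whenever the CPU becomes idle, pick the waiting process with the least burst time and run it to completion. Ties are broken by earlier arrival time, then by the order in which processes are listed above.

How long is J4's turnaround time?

17

Timeline: | idle 0-4 | J1 4-14 | J2 14-20 | J4 20-27 | J5 27-42 | J3 42-58 | J6 58-75 |
Completion: J1=14  J2=20  J3=58  J4=27  J5=42  J6=75
Turnaround(J4) = completion − arrival = 27 − 10 = 17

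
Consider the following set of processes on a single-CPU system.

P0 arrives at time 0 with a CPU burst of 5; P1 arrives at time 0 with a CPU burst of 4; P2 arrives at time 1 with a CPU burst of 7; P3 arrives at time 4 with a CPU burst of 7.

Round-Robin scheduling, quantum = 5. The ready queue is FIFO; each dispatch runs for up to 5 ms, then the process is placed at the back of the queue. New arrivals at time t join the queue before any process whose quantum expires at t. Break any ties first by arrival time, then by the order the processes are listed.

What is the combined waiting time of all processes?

30

Timeline: | P0 0-5 | P1 5-9 | P2 9-14 | P3 14-19 | P2 19-21 | P3 21-23 |
Completion: P0=5  P1=9  P2=21  P3=23
Waiting = turnaround − burst: P0=0, P1=5, P2=13, P3=12
Total waiting = 0 + 5 + 13 + 12 = 30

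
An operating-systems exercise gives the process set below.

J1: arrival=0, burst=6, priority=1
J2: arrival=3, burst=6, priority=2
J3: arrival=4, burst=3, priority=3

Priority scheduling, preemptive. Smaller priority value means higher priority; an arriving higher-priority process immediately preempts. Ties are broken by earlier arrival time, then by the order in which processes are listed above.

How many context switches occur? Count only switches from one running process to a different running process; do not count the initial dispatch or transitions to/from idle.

2

Schedule: | J1 0-6 | J2 6-12 | J3 12-15 |
Completion: J1=6  J2=12  J3=15
Turnaround (C−A): J1=6  J2=9  J3=11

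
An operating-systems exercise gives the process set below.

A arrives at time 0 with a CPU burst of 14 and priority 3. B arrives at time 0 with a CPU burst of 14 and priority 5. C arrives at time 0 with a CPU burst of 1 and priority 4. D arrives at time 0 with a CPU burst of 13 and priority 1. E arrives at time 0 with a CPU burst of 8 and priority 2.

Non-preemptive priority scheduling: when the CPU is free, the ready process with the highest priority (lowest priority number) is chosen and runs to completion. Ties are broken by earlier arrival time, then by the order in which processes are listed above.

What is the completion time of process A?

35

Schedule: | D 0-13 | E 13-21 | A 21-35 | C 35-36 | B 36-50 |
Completion: A=35  B=50  C=36  D=13  E=21
Turnaround (C−A): A=35  B=50  C=36  D=13  E=21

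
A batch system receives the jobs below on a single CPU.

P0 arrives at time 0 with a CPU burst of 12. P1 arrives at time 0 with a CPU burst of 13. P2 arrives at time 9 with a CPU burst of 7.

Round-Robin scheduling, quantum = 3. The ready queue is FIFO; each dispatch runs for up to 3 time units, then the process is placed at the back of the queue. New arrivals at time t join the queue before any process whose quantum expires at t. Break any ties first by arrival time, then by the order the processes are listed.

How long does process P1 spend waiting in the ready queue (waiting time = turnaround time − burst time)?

19

Timeline: | P0 0-3 | P1 3-6 | P0 6-9 | P1 9-12 | P2 12-15 | P0 15-18 | P1 18-21 | P2 21-24 | P0 24-27 | P1 27-30 | P2 30-31 | P1 31-32 |
Completion: P0=27  P1=32  P2=31
Turnaround (C−A): P0=27  P1=32  P2=22
Waiting(P1) = turnaround − burst = 32 − 13 = 19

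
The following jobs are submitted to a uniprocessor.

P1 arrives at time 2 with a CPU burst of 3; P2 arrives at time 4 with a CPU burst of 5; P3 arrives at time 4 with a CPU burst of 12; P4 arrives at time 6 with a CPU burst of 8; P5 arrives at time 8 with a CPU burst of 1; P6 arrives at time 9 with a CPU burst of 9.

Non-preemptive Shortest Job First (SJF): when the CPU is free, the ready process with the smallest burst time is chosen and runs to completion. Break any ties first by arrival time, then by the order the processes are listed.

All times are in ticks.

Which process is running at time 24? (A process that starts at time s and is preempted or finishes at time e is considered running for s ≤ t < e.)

P6

Gantt: | idle 0-2 | P1 2-5 | P2 5-10 | P5 10-11 | P4 11-19 | P6 19-28 | P3 28-40 |
Completion: P1=5  P2=10  P3=40  P4=19  P5=11  P6=28
Turnaround (C−A): P1=3  P2=6  P3=36  P4=13  P5=3  P6=19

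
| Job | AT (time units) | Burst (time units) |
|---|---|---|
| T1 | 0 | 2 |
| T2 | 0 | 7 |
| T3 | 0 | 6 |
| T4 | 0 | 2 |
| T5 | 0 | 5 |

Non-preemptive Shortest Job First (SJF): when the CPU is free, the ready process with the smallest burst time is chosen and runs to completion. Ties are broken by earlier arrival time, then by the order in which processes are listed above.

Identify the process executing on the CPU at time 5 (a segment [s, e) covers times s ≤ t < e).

T5

Timeline: | T1 0-2 | T4 2-4 | T5 4-9 | T3 9-15 | T2 15-22 |
Completion: T1=2  T2=22  T3=15  T4=4  T5=9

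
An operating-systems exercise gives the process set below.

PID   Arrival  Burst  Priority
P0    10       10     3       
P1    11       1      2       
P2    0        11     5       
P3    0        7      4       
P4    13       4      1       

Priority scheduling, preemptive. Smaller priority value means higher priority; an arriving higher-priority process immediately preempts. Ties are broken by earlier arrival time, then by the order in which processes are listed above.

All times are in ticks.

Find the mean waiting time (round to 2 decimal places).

Gantt: | P3 0-7 | P2 7-10 | P0 10-11 | P1 11-12 | P0 12-13 | P4 13-17 | P0 17-25 | P2 25-33 |
Completion: P0=25  P1=12  P2=33  P3=7  P4=17
Waiting times: P0=5, P1=0, P2=22, P3=0, P4=0
Average waiting = (5+0+22+0+0) / 5 = 27/5 = 5.40

5.40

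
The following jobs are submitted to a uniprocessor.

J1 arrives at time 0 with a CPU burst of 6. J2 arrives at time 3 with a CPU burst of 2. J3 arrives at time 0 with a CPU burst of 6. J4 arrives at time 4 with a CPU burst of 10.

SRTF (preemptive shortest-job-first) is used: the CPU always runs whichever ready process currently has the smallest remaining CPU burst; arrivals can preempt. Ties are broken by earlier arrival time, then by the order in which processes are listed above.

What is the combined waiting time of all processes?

Gantt: | J1 0-3 | J2 3-5 | J1 5-8 | J3 8-14 | J4 14-24 |
Completion: J1=8  J2=5  J3=14  J4=24
Turnaround (C−A): J1=8  J2=2  J3=14  J4=20
Waiting = turnaround − burst: J1=2, J2=0, J3=8, J4=10
Total waiting = 2 + 0 + 8 + 10 = 20

20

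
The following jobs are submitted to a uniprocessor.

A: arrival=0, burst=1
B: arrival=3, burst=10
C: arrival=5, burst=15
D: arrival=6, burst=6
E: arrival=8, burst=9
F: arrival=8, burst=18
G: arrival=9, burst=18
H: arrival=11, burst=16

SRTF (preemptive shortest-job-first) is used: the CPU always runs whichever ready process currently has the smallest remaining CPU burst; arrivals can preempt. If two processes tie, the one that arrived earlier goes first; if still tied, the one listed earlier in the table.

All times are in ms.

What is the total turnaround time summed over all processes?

Gantt: | A 0-1 | idle 1-3 | B 3-6 | D 6-12 | B 12-19 | E 19-28 | C 28-43 | H 43-59 | F 59-77 | G 77-95 |
Completion: A=1  B=19  C=43  D=12  E=28  F=77  G=95  H=59
Turnaround (C−A): A=1  B=16  C=38  D=6  E=20  F=69  G=86  H=48
Turnaround = completion − arrival: A=1, B=16, C=38, D=6, E=20, F=69, G=86, H=48
Total turnaround = 1 + 16 + 38 + 6 + 20 + 69 + 86 + 48 = 284

284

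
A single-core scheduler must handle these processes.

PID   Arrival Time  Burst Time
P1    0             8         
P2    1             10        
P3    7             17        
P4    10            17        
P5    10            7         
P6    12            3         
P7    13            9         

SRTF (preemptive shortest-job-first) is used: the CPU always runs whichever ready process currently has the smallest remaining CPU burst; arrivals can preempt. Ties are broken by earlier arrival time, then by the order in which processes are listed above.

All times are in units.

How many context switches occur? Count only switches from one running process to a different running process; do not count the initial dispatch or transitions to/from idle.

Gantt: | P1 0-8 | P2 8-10 | P5 10-12 | P6 12-15 | P5 15-20 | P2 20-28 | P7 28-37 | P3 37-54 | P4 54-71 |
Completion: P1=8  P2=28  P3=54  P4=71  P5=20  P6=15  P7=37
Turnaround (C−A): P1=8  P2=27  P3=47  P4=61  P5=10  P6=3  P7=24

8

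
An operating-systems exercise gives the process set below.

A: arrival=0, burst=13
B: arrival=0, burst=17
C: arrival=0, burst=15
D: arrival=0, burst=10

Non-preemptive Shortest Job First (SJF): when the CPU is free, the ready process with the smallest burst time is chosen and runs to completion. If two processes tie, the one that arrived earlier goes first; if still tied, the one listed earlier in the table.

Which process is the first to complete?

D

Timeline: | D 0-10 | A 10-23 | C 23-38 | B 38-55 |
Completion: A=23  B=55  C=38  D=10
Turnaround (C−A): A=23  B=55  C=38  D=10
Finish order: D → A → C → B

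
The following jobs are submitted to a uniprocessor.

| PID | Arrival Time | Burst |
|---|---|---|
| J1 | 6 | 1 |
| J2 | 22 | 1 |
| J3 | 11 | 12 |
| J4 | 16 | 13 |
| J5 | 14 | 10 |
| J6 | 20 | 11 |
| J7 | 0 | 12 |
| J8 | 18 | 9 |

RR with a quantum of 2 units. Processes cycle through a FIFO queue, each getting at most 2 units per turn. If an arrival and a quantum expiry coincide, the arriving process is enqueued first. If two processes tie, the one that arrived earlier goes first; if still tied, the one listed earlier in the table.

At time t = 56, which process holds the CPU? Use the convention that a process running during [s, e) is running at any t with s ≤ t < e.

J5

Timeline: | J7 0-6 | J1 6-7 | J7 7-11 | J3 11-13 | J7 13-15 | J3 15-17 | J5 17-19 | J4 19-21 | J3 21-23 | J8 23-25 | J5 25-27 | J6 27-29 | J4 29-31 | J2 31-32 | J3 32-34 | J8 34-36 | J5 36-38 | J6 38-40 | J4 40-42 | J3 42-44 | J8 44-46 | J5 46-48 | J6 48-50 | J4 50-52 | J3 52-54 | J8 54-56 | J5 56-58 | J6 58-60 | J4 60-62 | J8 62-63 | J6 63-65 | J4 65-67 | J6 67-68 | J4 68-69 |
Completion: J1=7  J2=32  J3=54  J4=69  J5=58  J6=68  J7=15  J8=63
Turnaround (C−A): J1=1  J2=10  J3=43  J4=53  J5=44  J6=48  J7=15  J8=45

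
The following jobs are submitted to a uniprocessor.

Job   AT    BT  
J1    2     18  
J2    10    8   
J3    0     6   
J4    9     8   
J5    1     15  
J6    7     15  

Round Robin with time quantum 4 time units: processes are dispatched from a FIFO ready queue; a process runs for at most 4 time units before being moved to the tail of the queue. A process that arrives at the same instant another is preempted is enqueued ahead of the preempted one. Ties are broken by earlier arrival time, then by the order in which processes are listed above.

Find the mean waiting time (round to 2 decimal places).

35.00

Gantt: | J3 0-4 | J5 4-8 | J1 8-12 | J3 12-14 | J6 14-18 | J5 18-22 | J4 22-26 | J2 26-30 | J1 30-34 | J6 34-38 | J5 38-42 | J4 42-46 | J2 46-50 | J1 50-54 | J6 54-58 | J5 58-61 | J1 61-65 | J6 65-68 | J1 68-70 |
Completion: J1=70  J2=50  J3=14  J4=46  J5=61  J6=68
Turnaround (C−A): J1=68  J2=40  J3=14  J4=37  J5=60  J6=61
Waiting times: J1=50, J2=32, J3=8, J4=29, J5=45, J6=46
Average waiting = (50+32+8+29+45+46) / 6 = 210/6 = 35.00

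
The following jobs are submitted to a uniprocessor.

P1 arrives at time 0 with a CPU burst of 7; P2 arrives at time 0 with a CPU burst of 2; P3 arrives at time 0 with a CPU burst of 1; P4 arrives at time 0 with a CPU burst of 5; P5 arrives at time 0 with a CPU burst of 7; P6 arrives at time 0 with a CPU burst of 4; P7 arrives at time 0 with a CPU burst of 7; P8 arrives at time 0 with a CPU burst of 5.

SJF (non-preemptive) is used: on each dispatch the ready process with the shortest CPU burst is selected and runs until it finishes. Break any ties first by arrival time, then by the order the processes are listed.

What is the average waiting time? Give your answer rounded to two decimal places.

11.88

Schedule: | P3 0-1 | P2 1-3 | P6 3-7 | P4 7-12 | P8 12-17 | P1 17-24 | P5 24-31 | P7 31-38 |
Completion: P1=24  P2=3  P3=1  P4=12  P5=31  P6=7  P7=38  P8=17
Waiting times: P1=17, P2=1, P3=0, P4=7, P5=24, P6=3, P7=31, P8=12
Average waiting = (17+1+0+7+24+3+31+12) / 8 = 95/8 = 11.88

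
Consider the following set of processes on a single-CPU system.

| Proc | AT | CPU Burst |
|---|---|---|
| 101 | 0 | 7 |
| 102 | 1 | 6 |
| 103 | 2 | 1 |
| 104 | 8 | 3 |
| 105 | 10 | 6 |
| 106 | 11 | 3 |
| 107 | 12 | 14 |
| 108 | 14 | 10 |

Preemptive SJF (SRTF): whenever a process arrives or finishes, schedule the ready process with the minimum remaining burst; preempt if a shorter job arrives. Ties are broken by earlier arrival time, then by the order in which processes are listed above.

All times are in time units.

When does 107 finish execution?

50

Gantt: | 101 0-2 | 103 2-3 | 101 3-8 | 104 8-11 | 106 11-14 | 102 14-20 | 105 20-26 | 108 26-36 | 107 36-50 |
Completion: 101=8  102=20  103=3  104=11  105=26  106=14  107=50  108=36
Turnaround (C−A): 101=8  102=19  103=1  104=3  105=16  106=3  107=38  108=22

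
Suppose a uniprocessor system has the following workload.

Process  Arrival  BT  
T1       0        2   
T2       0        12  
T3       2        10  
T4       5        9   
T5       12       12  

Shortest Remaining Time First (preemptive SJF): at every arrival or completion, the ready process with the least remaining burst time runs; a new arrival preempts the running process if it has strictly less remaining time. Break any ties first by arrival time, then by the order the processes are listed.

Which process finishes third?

Schedule: | T1 0-2 | T3 2-12 | T4 12-21 | T2 21-33 | T5 33-45 |
Completion: T1=2  T2=33  T3=12  T4=21  T5=45
Turnaround (C−A): T1=2  T2=33  T3=10  T4=16  T5=33
Finish order: T1 → T3 → T4 → T2 → T5

T4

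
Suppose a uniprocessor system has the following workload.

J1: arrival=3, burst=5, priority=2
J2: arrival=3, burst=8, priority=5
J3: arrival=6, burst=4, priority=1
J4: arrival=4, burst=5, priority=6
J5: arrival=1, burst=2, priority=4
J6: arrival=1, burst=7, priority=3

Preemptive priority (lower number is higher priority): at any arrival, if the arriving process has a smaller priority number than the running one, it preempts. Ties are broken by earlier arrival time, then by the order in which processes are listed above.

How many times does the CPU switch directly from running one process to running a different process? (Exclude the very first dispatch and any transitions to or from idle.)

7

Timeline: | idle 0-1 | J6 1-3 | J1 3-6 | J3 6-10 | J1 10-12 | J6 12-17 | J5 17-19 | J2 19-27 | J4 27-32 |
Completion: J1=12  J2=27  J3=10  J4=32  J5=19  J6=17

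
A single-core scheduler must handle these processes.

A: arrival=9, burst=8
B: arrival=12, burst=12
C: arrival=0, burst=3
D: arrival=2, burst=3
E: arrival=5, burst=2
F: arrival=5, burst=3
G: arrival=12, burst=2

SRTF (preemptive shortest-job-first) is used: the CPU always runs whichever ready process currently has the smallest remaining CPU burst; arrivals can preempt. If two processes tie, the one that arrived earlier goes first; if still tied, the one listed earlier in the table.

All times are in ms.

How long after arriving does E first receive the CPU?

1

Timeline: | C 0-3 | D 3-6 | E 6-8 | F 8-11 | A 11-12 | G 12-14 | A 14-21 | B 21-33 |
Completion: A=21  B=33  C=3  D=6  E=8  F=11  G=14
Turnaround (C−A): A=12  B=21  C=3  D=4  E=3  F=6  G=2
Response(E) = first start − arrival = 6 − 5 = 1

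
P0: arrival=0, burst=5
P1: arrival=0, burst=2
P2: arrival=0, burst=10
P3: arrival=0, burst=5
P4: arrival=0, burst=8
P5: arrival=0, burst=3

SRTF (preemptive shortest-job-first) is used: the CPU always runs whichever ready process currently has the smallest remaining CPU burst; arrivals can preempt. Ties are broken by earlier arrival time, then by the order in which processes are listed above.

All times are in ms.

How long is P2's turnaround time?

Timeline: | P1 0-2 | P5 2-5 | P0 5-10 | P3 10-15 | P4 15-23 | P2 23-33 |
Completion: P0=10  P1=2  P2=33  P3=15  P4=23  P5=5
Turnaround (C−A): P0=10  P1=2  P2=33  P3=15  P4=23  P5=5
Turnaround(P2) = completion − arrival = 33 − 0 = 33

33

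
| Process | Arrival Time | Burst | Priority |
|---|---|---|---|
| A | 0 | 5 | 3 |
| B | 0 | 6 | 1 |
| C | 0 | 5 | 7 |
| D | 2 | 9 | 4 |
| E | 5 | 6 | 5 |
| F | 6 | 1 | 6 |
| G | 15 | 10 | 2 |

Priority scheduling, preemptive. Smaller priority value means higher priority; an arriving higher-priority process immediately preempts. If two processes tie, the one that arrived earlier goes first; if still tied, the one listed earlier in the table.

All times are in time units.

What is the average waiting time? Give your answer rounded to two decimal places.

Schedule: | B 0-6 | A 6-11 | D 11-15 | G 15-25 | D 25-30 | E 30-36 | F 36-37 | C 37-42 |
Completion: A=11  B=6  C=42  D=30  E=36  F=37  G=25
Turnaround (C−A): A=11  B=6  C=42  D=28  E=31  F=31  G=10
Waiting times: A=6, B=0, C=37, D=19, E=25, F=30, G=0
Average waiting = (6+0+37+19+25+30+0) / 7 = 117/7 = 16.71

16.71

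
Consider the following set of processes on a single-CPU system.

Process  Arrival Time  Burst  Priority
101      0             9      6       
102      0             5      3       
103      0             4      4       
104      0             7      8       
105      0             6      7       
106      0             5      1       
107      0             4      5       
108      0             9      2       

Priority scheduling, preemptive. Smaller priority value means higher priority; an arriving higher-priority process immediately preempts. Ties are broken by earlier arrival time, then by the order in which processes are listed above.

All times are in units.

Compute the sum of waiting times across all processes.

Schedule: | 106 0-5 | 108 5-14 | 102 14-19 | 103 19-23 | 107 23-27 | 101 27-36 | 105 36-42 | 104 42-49 |
Completion: 101=36  102=19  103=23  104=49  105=42  106=5  107=27  108=14
Turnaround (C−A): 101=36  102=19  103=23  104=49  105=42  106=5  107=27  108=14
Waiting = turnaround − burst: 101=27, 102=14, 103=19, 104=42, 105=36, 106=0, 107=23, 108=5
Total waiting = 27 + 14 + 19 + 42 + 36 + 0 + 23 + 5 = 166

166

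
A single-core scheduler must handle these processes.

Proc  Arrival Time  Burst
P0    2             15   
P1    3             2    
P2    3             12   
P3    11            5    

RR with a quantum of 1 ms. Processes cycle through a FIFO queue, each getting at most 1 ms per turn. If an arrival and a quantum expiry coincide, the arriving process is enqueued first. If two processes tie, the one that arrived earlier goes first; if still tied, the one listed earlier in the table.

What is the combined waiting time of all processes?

Schedule: | idle 0-2 | P0 2-3 | P1 3-4 | P2 4-5 | P0 5-6 | P1 6-7 | P2 7-8 | P0 8-9 | P2 9-10 | P0 10-11 | P2 11-12 | P3 12-13 | P0 13-14 | P2 14-15 | P3 15-16 | P0 16-17 | P2 17-18 | P3 18-19 | P0 19-20 | P2 20-21 | P3 21-22 | P0 22-23 | P2 23-24 | P3 24-25 | P0 25-26 | P2 26-27 | P0 27-28 | P2 28-29 | P0 29-30 | P2 30-31 | P0 31-32 | P2 32-33 | P0 33-36 |
Completion: P0=36  P1=7  P2=33  P3=25
Waiting = turnaround − burst: P0=19, P1=2, P2=18, P3=9
Total waiting = 19 + 2 + 18 + 9 = 48

48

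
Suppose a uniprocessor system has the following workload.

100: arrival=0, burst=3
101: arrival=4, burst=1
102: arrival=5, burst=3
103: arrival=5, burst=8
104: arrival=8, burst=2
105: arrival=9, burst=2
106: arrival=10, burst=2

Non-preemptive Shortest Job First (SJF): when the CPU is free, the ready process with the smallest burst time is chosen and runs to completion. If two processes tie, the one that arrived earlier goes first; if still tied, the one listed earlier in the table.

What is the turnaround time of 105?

3

Gantt: | 100 0-3 | idle 3-4 | 101 4-5 | 102 5-8 | 104 8-10 | 105 10-12 | 106 12-14 | 103 14-22 |
Completion: 100=3  101=5  102=8  103=22  104=10  105=12  106=14
Turnaround(105) = completion − arrival = 12 − 9 = 3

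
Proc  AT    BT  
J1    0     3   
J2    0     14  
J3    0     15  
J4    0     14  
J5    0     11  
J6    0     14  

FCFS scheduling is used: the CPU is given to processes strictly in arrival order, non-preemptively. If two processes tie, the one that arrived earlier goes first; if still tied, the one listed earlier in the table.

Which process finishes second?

Timeline: | J1 0-3 | J2 3-17 | J3 17-32 | J4 32-46 | J5 46-57 | J6 57-71 |
Completion: J1=3  J2=17  J3=32  J4=46  J5=57  J6=71
Turnaround (C−A): J1=3  J2=17  J3=32  J4=46  J5=57  J6=71
Finish order: J1 → J2 → J3 → J4 → J5 → J6

J2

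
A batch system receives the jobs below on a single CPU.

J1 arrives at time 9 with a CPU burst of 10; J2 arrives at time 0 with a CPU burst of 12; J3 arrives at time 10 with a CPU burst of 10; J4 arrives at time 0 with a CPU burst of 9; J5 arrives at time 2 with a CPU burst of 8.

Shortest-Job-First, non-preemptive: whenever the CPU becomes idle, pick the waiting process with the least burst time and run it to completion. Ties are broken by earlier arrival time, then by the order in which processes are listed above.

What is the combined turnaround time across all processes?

118

Gantt: | J4 0-9 | J5 9-17 | J1 17-27 | J3 27-37 | J2 37-49 |
Completion: J1=27  J2=49  J3=37  J4=9  J5=17
Turnaround = completion − arrival: J1=18, J2=49, J3=27, J4=9, J5=15
Total turnaround = 18 + 49 + 27 + 9 + 15 = 118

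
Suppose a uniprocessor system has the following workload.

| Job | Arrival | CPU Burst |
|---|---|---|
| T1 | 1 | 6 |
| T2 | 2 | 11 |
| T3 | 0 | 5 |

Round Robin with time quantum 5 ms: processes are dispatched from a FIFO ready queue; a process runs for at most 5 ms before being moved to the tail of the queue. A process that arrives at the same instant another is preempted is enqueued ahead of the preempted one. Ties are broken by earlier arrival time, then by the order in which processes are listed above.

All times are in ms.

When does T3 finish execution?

5

Schedule: | T3 0-5 | T1 5-10 | T2 10-15 | T1 15-16 | T2 16-22 |
Completion: T1=16  T2=22  T3=5
Turnaround (C−A): T1=15  T2=20  T3=5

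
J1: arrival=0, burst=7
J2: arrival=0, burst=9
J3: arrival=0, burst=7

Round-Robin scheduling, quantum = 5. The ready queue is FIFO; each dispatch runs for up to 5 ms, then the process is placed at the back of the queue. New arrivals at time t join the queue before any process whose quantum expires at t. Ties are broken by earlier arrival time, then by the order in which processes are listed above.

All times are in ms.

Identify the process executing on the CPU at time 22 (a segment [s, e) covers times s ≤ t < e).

J3

Schedule: | J1 0-5 | J2 5-10 | J3 10-15 | J1 15-17 | J2 17-21 | J3 21-23 |
Completion: J1=17  J2=21  J3=23
Turnaround (C−A): J1=17  J2=21  J3=23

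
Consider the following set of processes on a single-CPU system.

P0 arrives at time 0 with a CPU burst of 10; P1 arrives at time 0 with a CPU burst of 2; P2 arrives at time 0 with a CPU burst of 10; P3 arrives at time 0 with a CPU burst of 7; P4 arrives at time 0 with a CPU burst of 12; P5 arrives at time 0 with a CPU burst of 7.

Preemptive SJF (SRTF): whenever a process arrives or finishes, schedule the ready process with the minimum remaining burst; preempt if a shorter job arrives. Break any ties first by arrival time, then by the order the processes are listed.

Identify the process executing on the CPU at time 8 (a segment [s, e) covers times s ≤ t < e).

P3

Gantt: | P1 0-2 | P3 2-9 | P5 9-16 | P0 16-26 | P2 26-36 | P4 36-48 |
Completion: P0=26  P1=2  P2=36  P3=9  P4=48  P5=16
Turnaround (C−A): P0=26  P1=2  P2=36  P3=9  P4=48  P5=16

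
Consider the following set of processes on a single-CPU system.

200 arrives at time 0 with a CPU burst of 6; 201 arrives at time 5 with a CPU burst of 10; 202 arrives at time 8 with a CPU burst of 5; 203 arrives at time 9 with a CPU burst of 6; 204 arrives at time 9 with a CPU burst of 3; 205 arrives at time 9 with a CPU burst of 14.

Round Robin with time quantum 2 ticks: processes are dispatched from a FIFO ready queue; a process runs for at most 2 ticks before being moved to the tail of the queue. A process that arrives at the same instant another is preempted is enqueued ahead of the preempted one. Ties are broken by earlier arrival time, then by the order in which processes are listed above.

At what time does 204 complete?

25

Timeline: | 200 0-6 | 201 6-8 | 202 8-10 | 201 10-12 | 203 12-14 | 204 14-16 | 205 16-18 | 202 18-20 | 201 20-22 | 203 22-24 | 204 24-25 | 205 25-27 | 202 27-28 | 201 28-30 | 203 30-32 | 205 32-34 | 201 34-36 | 205 36-44 |
Completion: 200=6  201=36  202=28  203=32  204=25  205=44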